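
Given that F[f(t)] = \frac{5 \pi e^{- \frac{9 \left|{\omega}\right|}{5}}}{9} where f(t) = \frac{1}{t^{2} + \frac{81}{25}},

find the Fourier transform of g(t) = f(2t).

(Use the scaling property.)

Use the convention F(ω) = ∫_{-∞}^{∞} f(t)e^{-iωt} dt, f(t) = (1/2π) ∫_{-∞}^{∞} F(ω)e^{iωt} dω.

F[g](ω) = \frac{5 \pi e^{- \frac{9 \left|{\omega}\right|}{10}}}{18}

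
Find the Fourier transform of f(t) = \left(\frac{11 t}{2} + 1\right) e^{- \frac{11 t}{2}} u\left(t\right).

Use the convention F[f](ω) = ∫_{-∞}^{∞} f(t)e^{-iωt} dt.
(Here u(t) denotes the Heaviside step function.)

F(ω) = \frac{4 \left(- i \omega - 11\right)}{4 \omega^{2} - 44 i \omega - 121}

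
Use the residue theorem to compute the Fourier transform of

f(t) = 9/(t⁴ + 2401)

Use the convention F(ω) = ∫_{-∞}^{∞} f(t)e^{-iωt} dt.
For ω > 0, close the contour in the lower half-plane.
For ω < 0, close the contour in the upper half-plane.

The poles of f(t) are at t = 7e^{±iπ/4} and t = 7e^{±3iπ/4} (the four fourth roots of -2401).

Let g(z) = f(z)e^{-iωz}; for large |z| the factor e^{-iωz} decays in the lower half-plane when ω > 0 and in the upper half-plane when ω < 0.

Case ω > 0 (lower half-plane, clockwise contour ⇒ F(ω) = -2πi·ΣRes):
  Res_{z = - \frac{7 \sqrt{2}}{2} - \frac{7 \sqrt{2} i}{2}} g(z) = \frac{9 \sqrt{2} i \left(1 - i\right) e^{\frac{7 \sqrt{2} \omega \left(-1 + i\right)}{2}}}{2744}
  Res_{z = \frac{7 \sqrt{2}}{2} - \frac{7 \sqrt{2} i}{2}} g(z) = \frac{9 \sqrt{2} i \left(1 + i\right) e^{- \frac{7 \sqrt{2} \omega \left(1 + i\right)}{2}}}{2744}
  F(ω) = -2πi·ΣRes = \frac{9 \sqrt{2} \pi \left(1 - i\right) \left(e^{7 \sqrt{2} i \omega} + i\right) e^{- \frac{7 \sqrt{2} \omega \left(1 + i\right)}{2}}}{1372} = \frac{9 \pi e^{- \frac{7 \sqrt{2} \omega}{2}} \sin{\left(\frac{7 \sqrt{2} \omega}{2} + \frac{\pi}{4} \right)}}{343}

Case ω < 0 (upper half-plane, counterclockwise contour ⇒ F(ω) = +2πi·ΣRes):
  Res_{z = \frac{7 \sqrt{2}}{2} + \frac{7 \sqrt{2} i}{2}} g(z) = \frac{9 \sqrt{2} i \left(-1 + i\right) e^{\frac{7 \sqrt{2} \omega \left(1 - i\right)}{2}}}{2744}
  Res_{z = - \frac{7 \sqrt{2}}{2} + \frac{7 \sqrt{2} i}{2}} g(z) = \frac{9 \sqrt{2} \left(1 - i\right) e^{\frac{7 \sqrt{2} \omega \left(1 + i\right)}{2}}}{2744}
  F(ω) = 2πi·ΣRes = - \frac{9 \sqrt{2} i \pi \left(i \left(1 - i\right) e^{\frac{7 \sqrt{2} \omega \left(1 - i\right)}{2}} - \left(1 - i\right) e^{\frac{7 \sqrt{2} \omega \left(1 + i\right)}{2}}\right)}{1372} = \frac{9 \pi e^{\frac{7 \sqrt{2} \omega}{2}} \cos{\left(\frac{7 \sqrt{2} \omega}{2} + \frac{\pi}{4} \right)}}{343}

Both cases combine into a single formula in |ω|:

F(ω) = \frac{9 \pi e^{- \frac{7 \sqrt{2} \left|{\omega}\right|}{2}} \sin{\left(\frac{7 \sqrt{2} \left|{\omega}\right|}{2} + \frac{\pi}{4} \right)}}{343}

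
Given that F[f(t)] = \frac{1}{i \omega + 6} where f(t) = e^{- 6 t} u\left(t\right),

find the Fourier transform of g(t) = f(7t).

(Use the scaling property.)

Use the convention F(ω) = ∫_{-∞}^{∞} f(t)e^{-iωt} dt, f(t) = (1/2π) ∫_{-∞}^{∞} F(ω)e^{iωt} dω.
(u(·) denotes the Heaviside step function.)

F[g](ω) = \frac{1}{i \omega + 42}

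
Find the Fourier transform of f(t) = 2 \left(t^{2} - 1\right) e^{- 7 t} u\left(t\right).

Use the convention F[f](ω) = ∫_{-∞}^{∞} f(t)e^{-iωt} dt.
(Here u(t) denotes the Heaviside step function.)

F(ω) = \frac{2 \left(2 i \omega - \left(i \omega + 7\right)^{3} + 14\right)}{\left(i \omega + 7\right)^{4}}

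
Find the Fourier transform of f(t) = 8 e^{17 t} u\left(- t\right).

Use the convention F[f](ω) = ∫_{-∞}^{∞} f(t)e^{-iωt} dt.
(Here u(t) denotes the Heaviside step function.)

F(ω) = - \frac{8}{i \omega - 17}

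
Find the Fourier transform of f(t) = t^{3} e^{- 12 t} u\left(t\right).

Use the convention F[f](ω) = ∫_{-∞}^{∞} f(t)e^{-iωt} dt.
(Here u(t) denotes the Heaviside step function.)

F(ω) = \frac{6}{\left(i \omega + 12\right)^{4}}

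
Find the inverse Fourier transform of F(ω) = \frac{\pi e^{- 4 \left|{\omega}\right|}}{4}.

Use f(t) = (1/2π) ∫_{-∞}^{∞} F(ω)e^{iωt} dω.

f(t) = \frac{1}{t^{2} + 16}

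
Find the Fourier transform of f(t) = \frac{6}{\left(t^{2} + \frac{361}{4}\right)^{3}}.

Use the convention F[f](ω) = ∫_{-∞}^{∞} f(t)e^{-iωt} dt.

F(ω) = \frac{6 \pi \left(361 \omega^{2} + 114 \left|{\omega}\right| + 12\right) e^{- \frac{19 \left|{\omega}\right|}{2}}}{2476099}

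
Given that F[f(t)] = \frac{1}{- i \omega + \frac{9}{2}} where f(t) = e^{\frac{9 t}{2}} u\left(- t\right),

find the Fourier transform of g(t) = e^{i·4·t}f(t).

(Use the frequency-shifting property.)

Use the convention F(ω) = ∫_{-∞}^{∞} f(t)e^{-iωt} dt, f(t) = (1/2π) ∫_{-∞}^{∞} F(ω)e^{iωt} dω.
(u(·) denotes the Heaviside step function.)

F[g](ω) = - \frac{2}{2 i \left(\omega - 4\right) - 9}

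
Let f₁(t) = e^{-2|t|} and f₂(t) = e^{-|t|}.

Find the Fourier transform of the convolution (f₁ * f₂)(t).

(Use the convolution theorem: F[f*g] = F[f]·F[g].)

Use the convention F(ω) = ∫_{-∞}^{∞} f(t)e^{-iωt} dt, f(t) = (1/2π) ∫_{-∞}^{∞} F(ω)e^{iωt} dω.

F[f₁*f₂](ω) = \frac{8}{\left(\omega^{2} + 1\right) \left(\omega^{2} + 4\right)}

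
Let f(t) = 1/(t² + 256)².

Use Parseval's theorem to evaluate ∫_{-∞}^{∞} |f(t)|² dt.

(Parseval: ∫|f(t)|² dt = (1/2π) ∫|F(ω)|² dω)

∫|f(t)|² dt = \frac{5 \pi}{4294967296}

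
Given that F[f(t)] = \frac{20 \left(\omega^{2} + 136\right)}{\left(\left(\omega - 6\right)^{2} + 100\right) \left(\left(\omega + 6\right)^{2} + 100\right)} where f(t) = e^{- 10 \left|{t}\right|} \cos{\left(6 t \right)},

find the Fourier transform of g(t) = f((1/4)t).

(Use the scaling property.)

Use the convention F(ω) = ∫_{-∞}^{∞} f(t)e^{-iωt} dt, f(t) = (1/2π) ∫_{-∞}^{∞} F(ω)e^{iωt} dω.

F[g](ω) = \frac{10 \left(2 \omega^{2} + 17\right)}{4 \omega^{4} + 32 \omega^{2} + 289}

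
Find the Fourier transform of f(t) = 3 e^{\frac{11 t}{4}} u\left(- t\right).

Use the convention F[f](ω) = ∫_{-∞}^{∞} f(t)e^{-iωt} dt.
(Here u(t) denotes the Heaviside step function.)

F(ω) = - \frac{12}{4 i \omega - 11}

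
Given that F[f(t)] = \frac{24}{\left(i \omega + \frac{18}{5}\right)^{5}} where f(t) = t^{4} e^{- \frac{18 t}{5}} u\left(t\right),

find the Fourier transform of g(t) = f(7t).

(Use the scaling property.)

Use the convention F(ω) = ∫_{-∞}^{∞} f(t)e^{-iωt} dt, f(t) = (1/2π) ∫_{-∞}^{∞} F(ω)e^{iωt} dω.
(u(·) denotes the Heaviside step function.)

F[g](ω) = \frac{180075000}{\left(5 i \omega + 126\right)^{5}}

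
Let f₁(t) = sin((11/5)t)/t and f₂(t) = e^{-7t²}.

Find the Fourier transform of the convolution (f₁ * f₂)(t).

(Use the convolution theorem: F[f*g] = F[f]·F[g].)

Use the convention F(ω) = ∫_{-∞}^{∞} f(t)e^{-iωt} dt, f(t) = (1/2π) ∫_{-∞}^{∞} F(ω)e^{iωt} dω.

F[f₁*f₂](ω) = \begin{cases} \frac{\sqrt{7} \pi^{\frac{3}{2}} e^{- \frac{\omega^{2}}{28}}}{7} & \text{for}\: \omega > - \frac{11}{5} \wedge \omega < \frac{11}{5} \\0 & \text{otherwise} \end{cases}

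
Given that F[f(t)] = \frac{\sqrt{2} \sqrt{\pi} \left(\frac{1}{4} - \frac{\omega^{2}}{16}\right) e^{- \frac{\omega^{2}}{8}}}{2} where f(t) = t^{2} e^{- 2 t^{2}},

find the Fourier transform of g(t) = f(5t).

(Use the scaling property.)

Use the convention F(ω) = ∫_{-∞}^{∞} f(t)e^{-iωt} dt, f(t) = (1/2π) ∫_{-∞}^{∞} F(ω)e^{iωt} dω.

F[g](ω) = \frac{\sqrt{2} \sqrt{\pi} \left(100 - \omega^{2}\right) e^{- \frac{\omega^{2}}{200}}}{4000}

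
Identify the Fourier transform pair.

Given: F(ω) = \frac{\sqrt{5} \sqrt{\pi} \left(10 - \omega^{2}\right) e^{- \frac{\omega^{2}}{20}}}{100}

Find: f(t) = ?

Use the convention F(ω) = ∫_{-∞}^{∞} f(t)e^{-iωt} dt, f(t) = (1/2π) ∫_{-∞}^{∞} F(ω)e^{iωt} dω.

f(t) = 5 t^{2} e^{- 5 t^{2}}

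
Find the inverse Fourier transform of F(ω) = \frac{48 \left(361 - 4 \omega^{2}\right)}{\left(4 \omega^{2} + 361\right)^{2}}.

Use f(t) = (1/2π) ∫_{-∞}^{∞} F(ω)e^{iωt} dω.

f(t) = 6 e^{- \frac{19 \left|{t}\right|}{2}} \left|{t}\right|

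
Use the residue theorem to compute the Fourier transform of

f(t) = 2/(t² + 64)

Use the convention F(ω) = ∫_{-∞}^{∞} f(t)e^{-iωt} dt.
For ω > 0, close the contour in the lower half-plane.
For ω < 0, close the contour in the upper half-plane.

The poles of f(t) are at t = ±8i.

Let g(z) = f(z)e^{-iωz}; for large |z| the factor e^{-iωz} decays in the lower half-plane when ω > 0 and in the upper half-plane when ω < 0.

Case ω > 0 (lower half-plane, clockwise contour ⇒ F(ω) = -2πi·ΣRes):
  Res_{z = - 8 i} g(z) = \frac{i e^{- 8 \omega}}{8}
  F(ω) = -2πi·ΣRes = \frac{\pi e^{- 8 \omega}}{4}

Case ω < 0 (upper half-plane, counterclockwise contour ⇒ F(ω) = +2πi·ΣRes):
  Res_{z = 8 i} g(z) = - \frac{i e^{8 \omega}}{8}
  F(ω) = 2πi·ΣRes = \frac{\pi e^{8 \omega}}{4}

Both cases combine into a single formula in |ω|:

F(ω) = \frac{\pi e^{- 8 \left|{\omega}\right|}}{4}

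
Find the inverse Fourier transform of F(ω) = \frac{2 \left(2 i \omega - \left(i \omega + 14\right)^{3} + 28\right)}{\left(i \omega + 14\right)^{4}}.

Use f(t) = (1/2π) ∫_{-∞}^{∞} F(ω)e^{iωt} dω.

f(t) = 2 \left(t^{2} - 1\right) e^{- 14 t} u\left(t\right)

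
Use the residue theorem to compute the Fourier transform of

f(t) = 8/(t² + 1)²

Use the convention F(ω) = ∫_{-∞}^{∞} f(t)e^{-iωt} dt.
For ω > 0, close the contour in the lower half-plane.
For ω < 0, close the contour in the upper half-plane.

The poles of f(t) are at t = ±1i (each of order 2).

Let g(z) = f(z)e^{-iωz}; for large |z| the factor e^{-iωz} decays in the lower half-plane when ω > 0 and in the upper half-plane when ω < 0.

Case ω > 0 (lower half-plane, clockwise contour ⇒ F(ω) = -2πi·ΣRes):
  Res_{z = - i} g(z) = 2 i \left(\omega + 1\right) e^{- \omega} (pole of order 2)
  F(ω) = -2πi·ΣRes = 4 \pi \left(\omega + 1\right) e^{- \omega}

Case ω < 0 (upper half-plane, counterclockwise contour ⇒ F(ω) = +2πi·ΣRes):
  Res_{z = i} g(z) = 2 i \left(\omega - 1\right) e^{\omega} (pole of order 2)
  F(ω) = 2πi·ΣRes = 4 \pi \left(1 - \omega\right) e^{\omega}

Both cases combine into a single formula in |ω|:

F(ω) = 4 \pi \left(\left|{\omega}\right| + 1\right) e^{- \left|{\omega}\right|}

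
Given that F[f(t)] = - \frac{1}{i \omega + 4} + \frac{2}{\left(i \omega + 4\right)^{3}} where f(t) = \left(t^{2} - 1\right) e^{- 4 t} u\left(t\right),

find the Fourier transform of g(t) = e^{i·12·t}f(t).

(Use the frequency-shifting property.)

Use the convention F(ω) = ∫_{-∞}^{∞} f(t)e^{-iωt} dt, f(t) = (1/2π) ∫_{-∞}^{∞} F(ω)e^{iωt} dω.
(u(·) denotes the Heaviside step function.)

F[g](ω) = \frac{2 i \left(\omega - 12\right) - \left(i \left(\omega - 12\right) + 4\right)^{3} + 8}{\left(i \left(\omega - 12\right) + 4\right)^{4}}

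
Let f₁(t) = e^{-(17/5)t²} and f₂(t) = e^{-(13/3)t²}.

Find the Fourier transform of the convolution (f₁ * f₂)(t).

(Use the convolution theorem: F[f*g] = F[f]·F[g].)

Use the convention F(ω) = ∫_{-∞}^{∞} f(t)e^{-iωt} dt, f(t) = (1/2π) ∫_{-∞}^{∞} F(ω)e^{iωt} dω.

F[f₁*f₂](ω) = \frac{\sqrt{3315} \pi e^{- \frac{29 \omega^{2}}{221}}}{221}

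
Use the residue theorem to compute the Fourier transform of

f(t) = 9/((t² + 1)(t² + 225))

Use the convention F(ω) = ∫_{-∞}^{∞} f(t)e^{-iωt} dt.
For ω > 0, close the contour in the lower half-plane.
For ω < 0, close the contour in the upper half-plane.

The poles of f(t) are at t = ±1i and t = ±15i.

Let g(z) = f(z)e^{-iωz}; for large |z| the factor e^{-iωz} decays in the lower half-plane when ω > 0 and in the upper half-plane when ω < 0.

Case ω > 0 (lower half-plane, clockwise contour ⇒ F(ω) = -2πi·ΣRes):
  Res_{z = - i} g(z) = \frac{9 i e^{- \omega}}{448}
  Res_{z = - 15 i} g(z) = - \frac{3 i e^{- 15 \omega}}{2240}
  F(ω) = -2πi·ΣRes = \frac{3 \pi \left(15 e^{14 \omega} - 1\right) e^{- 15 \omega}}{1120}

Case ω < 0 (upper half-plane, counterclockwise contour ⇒ F(ω) = +2πi·ΣRes):
  Res_{z = i} g(z) = - \frac{9 i e^{\omega}}{448}
  Res_{z = 15 i} g(z) = \frac{3 i e^{15 \omega}}{2240}
  F(ω) = 2πi·ΣRes = \frac{3 \pi \left(15 - e^{14 \omega}\right) e^{\omega}}{1120}

Both cases combine into a single formula in |ω|:

F(ω) = \frac{3 \pi \left(15 e^{14 \left|{\omega}\right|} - 1\right) e^{- 15 \left|{\omega}\right|}}{1120}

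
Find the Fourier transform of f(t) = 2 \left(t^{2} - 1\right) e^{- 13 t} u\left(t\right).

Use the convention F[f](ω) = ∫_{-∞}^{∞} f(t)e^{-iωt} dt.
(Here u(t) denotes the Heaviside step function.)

F(ω) = \frac{2 \left(2 i \omega - \left(i \omega + 13\right)^{3} + 26\right)}{\left(i \omega + 13\right)^{4}}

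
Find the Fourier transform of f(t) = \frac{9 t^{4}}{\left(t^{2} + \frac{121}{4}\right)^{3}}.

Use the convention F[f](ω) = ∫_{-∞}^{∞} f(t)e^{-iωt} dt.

F(ω) = \frac{9 \pi \left(121 \omega^{2} - 110 \left|{\omega}\right| + 12\right) e^{- \frac{11 \left|{\omega}\right|}{2}}}{176}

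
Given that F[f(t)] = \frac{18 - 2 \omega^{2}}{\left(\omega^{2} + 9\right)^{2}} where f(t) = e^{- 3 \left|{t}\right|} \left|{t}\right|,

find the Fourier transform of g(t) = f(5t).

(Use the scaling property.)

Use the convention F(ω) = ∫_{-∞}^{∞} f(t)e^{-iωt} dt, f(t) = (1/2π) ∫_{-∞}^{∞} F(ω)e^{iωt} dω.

F[g](ω) = \frac{10 \left(225 - \omega^{2}\right)}{\left(\omega^{2} + 225\right)^{2}}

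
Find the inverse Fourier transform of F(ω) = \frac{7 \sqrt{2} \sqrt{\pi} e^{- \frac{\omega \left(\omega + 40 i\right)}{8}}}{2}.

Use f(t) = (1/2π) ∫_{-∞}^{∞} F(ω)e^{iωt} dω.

f(t) = 7 e^{- 2 \left(t - 5\right)^{2}}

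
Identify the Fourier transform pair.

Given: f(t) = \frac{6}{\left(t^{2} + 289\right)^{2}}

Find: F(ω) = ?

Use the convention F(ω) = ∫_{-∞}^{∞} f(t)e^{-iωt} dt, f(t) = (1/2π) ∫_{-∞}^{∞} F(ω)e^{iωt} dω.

F(ω) = \frac{3 \pi \left(17 \left|{\omega}\right| + 1\right) e^{- 17 \left|{\omega}\right|}}{4913}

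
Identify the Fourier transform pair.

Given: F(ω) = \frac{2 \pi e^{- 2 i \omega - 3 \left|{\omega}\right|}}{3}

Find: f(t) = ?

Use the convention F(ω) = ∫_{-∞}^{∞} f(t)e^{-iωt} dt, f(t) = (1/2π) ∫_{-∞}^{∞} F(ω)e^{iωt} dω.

f(t) = \frac{2}{\left(t - 2\right)^{2} + 9}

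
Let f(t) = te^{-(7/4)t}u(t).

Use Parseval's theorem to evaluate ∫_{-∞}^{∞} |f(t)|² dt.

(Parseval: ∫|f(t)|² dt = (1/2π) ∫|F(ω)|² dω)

∫|f(t)|² dt = \frac{16}{343}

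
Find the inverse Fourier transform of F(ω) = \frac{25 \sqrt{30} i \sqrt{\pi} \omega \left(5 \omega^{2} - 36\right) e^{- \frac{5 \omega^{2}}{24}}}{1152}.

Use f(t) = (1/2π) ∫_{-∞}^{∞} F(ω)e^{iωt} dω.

f(t) = 9 t^{3} e^{- \frac{6 t^{2}}{5}}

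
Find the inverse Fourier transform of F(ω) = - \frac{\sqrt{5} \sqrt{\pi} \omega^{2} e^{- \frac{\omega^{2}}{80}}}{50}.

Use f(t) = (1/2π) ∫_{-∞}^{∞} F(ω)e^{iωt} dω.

f(t) = 4 \left(80 t^{2} - 2\right) e^{- 20 t^{2}}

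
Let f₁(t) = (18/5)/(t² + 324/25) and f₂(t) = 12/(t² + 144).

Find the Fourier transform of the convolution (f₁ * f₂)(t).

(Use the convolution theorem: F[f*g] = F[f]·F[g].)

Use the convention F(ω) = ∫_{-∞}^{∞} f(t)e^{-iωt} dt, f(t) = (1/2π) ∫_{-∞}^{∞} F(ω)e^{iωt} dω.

F[f₁*f₂](ω) = \pi^{2} e^{- \frac{78 \left|{\omega}\right|}{5}}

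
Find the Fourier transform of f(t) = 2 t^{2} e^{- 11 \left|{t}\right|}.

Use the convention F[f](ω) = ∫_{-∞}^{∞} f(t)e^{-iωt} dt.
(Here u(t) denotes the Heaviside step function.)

F(ω) = \frac{88 \left(121 - 3 \omega^{2}\right)}{\left(\omega^{2} + 121\right)^{3}}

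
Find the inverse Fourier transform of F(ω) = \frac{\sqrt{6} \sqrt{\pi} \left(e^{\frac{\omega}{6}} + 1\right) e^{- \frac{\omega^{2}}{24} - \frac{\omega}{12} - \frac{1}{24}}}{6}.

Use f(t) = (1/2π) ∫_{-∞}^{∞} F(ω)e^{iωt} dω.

f(t) = 2 e^{- 6 t^{2}} \cos{\left(t \right)}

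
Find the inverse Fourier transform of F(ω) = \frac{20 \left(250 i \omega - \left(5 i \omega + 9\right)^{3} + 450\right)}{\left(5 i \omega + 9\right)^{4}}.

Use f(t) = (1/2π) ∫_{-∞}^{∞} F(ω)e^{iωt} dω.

f(t) = 4 \left(t^{2} - 1\right) e^{- \frac{9 t}{5}} u\left(t\right)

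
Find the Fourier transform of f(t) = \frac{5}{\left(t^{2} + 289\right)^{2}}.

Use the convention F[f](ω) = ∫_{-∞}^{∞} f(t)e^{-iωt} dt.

F(ω) = \frac{5 \pi \left(17 \left|{\omega}\right| + 1\right) e^{- 17 \left|{\omega}\right|}}{9826}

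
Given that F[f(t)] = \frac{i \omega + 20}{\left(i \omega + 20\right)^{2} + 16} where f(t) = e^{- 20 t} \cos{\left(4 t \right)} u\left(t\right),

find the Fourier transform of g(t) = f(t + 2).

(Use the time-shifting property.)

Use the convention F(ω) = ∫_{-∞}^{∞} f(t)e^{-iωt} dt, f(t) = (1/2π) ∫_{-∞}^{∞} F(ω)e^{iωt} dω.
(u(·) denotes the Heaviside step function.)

F[g](ω) = \frac{\left(i \omega + 20\right) e^{2 i \omega}}{\left(i \omega + 20\right)^{2} + 16}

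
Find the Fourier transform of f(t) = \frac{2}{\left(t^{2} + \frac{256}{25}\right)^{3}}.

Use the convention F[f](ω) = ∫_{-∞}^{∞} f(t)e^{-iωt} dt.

F(ω) = \frac{125 \pi \left(256 \omega^{2} + 240 \left|{\omega}\right| + 75\right) e^{- \frac{16 \left|{\omega}\right|}{5}}}{4194304}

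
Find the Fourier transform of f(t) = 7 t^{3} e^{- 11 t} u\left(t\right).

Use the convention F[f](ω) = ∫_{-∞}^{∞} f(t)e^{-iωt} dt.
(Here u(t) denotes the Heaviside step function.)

F(ω) = \frac{42}{\left(i \omega + 11\right)^{4}}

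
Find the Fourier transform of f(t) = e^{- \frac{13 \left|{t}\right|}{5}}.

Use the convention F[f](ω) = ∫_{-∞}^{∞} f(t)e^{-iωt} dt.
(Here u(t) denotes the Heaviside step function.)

F(ω) = \frac{130}{25 \omega^{2} + 169}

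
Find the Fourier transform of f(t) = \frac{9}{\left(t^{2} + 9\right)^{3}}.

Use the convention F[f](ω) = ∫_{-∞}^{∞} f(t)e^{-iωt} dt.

F(ω) = \frac{\pi \left(3 \omega^{2} + 3 \left|{\omega}\right| + 1\right) e^{- 3 \left|{\omega}\right|}}{72}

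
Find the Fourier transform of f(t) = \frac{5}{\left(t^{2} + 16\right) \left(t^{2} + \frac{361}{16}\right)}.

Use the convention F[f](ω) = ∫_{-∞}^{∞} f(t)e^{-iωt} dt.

F(ω) = \frac{4 \pi e^{- 4 \left|{\omega}\right|}}{21} - \frac{64 \pi e^{- \frac{19 \left|{\omega}\right|}{4}}}{399}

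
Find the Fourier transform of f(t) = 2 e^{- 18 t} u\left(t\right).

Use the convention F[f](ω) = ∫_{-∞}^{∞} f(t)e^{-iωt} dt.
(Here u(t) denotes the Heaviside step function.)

F(ω) = \frac{2}{i \omega + 18}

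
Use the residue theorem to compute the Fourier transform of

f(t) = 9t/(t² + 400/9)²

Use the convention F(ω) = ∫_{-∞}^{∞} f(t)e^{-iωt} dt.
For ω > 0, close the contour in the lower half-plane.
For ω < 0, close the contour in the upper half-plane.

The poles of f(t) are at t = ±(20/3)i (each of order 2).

Let g(z) = f(z)e^{-iωz}; for large |z| the factor e^{-iωz} decays in the lower half-plane when ω > 0 and in the upper half-plane when ω < 0.

Case ω > 0 (lower half-plane, clockwise contour ⇒ F(ω) = -2πi·ΣRes):
  Res_{z = - \frac{20 i}{3}} g(z) = \frac{27 \omega e^{- \frac{20 \omega}{3}}}{80} (pole of order 2)
  F(ω) = -2πi·ΣRes = - \frac{27 i \pi \omega e^{- \frac{20 \omega}{3}}}{40}

Case ω < 0 (upper half-plane, counterclockwise contour ⇒ F(ω) = +2πi·ΣRes):
  Res_{z = \frac{20 i}{3}} g(z) = - \frac{27 \omega e^{\frac{20 \omega}{3}}}{80} (pole of order 2)
  F(ω) = 2πi·ΣRes = - \frac{27 i \pi \omega e^{\frac{20 \omega}{3}}}{40}

Both cases combine into a single formula in |ω|:

F(ω) = - \frac{27 i \pi \omega e^{- \frac{20 \left|{\omega}\right|}{3}}}{40}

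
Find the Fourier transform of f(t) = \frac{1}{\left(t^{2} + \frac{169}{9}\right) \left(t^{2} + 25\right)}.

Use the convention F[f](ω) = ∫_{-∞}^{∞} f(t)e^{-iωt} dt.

F(ω) = - \frac{9 \pi e^{- 5 \left|{\omega}\right|}}{280} + \frac{27 \pi e^{- \frac{13 \left|{\omega}\right|}{3}}}{728}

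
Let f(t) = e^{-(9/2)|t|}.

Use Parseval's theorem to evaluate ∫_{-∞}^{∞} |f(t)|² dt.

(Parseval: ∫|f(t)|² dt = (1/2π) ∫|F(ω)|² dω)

∫|f(t)|² dt = \frac{2}{9}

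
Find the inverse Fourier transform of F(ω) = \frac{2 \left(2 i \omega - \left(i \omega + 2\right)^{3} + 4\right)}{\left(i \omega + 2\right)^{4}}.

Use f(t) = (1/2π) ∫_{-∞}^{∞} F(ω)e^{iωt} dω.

f(t) = 2 \left(t^{2} - 1\right) e^{- 2 t} u\left(t\right)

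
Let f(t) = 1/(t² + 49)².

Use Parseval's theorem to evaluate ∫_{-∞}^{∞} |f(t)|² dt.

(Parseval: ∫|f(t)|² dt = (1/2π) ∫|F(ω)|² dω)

∫|f(t)|² dt = \frac{5 \pi}{13176688}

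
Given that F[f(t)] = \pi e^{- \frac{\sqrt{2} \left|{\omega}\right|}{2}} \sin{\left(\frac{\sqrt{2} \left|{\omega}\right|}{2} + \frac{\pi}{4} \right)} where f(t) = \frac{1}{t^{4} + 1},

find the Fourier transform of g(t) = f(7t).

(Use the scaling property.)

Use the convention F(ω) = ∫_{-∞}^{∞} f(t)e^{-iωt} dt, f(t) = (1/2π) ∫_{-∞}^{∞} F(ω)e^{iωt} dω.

F[g](ω) = \frac{\pi e^{- \frac{\sqrt{2} \left|{\omega}\right|}{14}} \sin{\left(\frac{\sqrt{2} \left|{\omega}\right|}{14} + \frac{\pi}{4} \right)}}{7}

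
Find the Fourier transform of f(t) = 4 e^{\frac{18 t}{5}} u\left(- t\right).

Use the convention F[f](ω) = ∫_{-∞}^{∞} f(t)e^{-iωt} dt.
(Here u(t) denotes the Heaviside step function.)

F(ω) = - \frac{20}{5 i \omega - 18}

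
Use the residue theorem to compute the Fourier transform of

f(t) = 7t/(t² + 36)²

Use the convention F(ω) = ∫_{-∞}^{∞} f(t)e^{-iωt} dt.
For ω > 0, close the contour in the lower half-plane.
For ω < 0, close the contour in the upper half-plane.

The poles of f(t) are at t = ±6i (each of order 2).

Let g(z) = f(z)e^{-iωz}; for large |z| the factor e^{-iωz} decays in the lower half-plane when ω > 0 and in the upper half-plane when ω < 0.

Case ω > 0 (lower half-plane, clockwise contour ⇒ F(ω) = -2πi·ΣRes):
  Res_{z = - 6 i} g(z) = \frac{7 \omega e^{- 6 \omega}}{24} (pole of order 2)
  F(ω) = -2πi·ΣRes = - \frac{7 i \pi \omega e^{- 6 \omega}}{12}

Case ω < 0 (upper half-plane, counterclockwise contour ⇒ F(ω) = +2πi·ΣRes):
  Res_{z = 6 i} g(z) = - \frac{7 \omega e^{6 \omega}}{24} (pole of order 2)
  F(ω) = 2πi·ΣRes = - \frac{7 i \pi \omega e^{6 \omega}}{12}

Both cases combine into a single formula in |ω|:

F(ω) = - \frac{7 i \pi \omega e^{- 6 \left|{\omega}\right|}}{12}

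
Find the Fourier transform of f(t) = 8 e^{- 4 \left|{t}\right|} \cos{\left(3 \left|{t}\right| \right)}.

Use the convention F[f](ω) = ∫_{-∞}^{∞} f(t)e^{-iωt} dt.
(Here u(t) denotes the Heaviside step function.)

F(ω) = \frac{64 \left(\omega^{2} + 25\right)}{\omega^{4} + 14 \omega^{2} + 625}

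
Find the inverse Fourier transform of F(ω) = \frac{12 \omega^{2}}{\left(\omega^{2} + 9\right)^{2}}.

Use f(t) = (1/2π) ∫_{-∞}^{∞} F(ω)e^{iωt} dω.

f(t) = \left(1 - 3 \left|{t}\right|\right) e^{- 3 \left|{t}\right|}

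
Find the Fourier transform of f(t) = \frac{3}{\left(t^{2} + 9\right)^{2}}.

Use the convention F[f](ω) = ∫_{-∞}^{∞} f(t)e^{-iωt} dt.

F(ω) = \frac{\pi \left(3 \left|{\omega}\right| + 1\right) e^{- 3 \left|{\omega}\right|}}{18}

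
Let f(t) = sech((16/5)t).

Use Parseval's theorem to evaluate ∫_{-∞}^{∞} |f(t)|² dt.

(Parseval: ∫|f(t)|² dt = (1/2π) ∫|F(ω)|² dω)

∫|f(t)|² dt = \frac{5}{8}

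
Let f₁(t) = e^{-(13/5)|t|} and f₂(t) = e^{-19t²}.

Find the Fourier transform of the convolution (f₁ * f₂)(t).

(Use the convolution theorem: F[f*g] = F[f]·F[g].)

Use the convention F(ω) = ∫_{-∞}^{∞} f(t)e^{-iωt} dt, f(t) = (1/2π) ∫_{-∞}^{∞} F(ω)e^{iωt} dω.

F[f₁*f₂](ω) = \frac{130 \sqrt{19} \sqrt{\pi} e^{- \frac{\omega^{2}}{76}}}{19 \left(25 \omega^{2} + 169\right)}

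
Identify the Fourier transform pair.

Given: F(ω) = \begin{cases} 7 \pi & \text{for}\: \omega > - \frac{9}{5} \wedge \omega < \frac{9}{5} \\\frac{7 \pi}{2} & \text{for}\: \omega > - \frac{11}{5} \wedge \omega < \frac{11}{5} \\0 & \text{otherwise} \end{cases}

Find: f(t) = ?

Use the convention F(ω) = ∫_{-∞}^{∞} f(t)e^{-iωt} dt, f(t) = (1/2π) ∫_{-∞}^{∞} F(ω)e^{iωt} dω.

f(t) = \frac{7 \sin{\left(2 t \right)} \cos{\left(\frac{t}{5} \right)}}{t}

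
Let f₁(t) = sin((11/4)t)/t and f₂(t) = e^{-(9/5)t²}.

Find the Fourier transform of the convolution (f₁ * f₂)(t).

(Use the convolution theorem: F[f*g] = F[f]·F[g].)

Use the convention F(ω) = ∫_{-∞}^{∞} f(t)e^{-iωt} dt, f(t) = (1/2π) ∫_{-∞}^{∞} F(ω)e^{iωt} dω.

F[f₁*f₂](ω) = \begin{cases} \frac{\sqrt{5} \pi^{\frac{3}{2}} e^{- \frac{5 \omega^{2}}{36}}}{3} & \text{for}\: \omega > - \frac{11}{4} \wedge \omega < \frac{11}{4} \\0 & \text{otherwise} \end{cases}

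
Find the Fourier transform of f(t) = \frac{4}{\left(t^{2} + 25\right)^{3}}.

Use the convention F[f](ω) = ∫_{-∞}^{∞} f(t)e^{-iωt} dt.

F(ω) = \frac{\pi \left(25 \omega^{2} + 15 \left|{\omega}\right| + 3\right) e^{- 5 \left|{\omega}\right|}}{6250}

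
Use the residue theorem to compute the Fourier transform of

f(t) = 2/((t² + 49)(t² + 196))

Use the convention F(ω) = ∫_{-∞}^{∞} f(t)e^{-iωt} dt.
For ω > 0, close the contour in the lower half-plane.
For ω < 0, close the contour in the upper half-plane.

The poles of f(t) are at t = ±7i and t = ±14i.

Let g(z) = f(z)e^{-iωz}; for large |z| the factor e^{-iωz} decays in the lower half-plane when ω > 0 and in the upper half-plane when ω < 0.

Case ω > 0 (lower half-plane, clockwise contour ⇒ F(ω) = -2πi·ΣRes):
  Res_{z = - 7 i} g(z) = \frac{i e^{- 7 \omega}}{1029}
  Res_{z = - 14 i} g(z) = - \frac{i e^{- 14 \omega}}{2058}
  F(ω) = -2πi·ΣRes = \frac{\pi \left(2 e^{7 \omega} - 1\right) e^{- 14 \omega}}{1029}

Case ω < 0 (upper half-plane, counterclockwise contour ⇒ F(ω) = +2πi·ΣRes):
  Res_{z = 7 i} g(z) = - \frac{i e^{7 \omega}}{1029}
  Res_{z = 14 i} g(z) = \frac{i e^{14 \omega}}{2058}
  F(ω) = 2πi·ΣRes = \frac{\pi \left(2 - e^{7 \omega}\right) e^{7 \omega}}{1029}

Both cases combine into a single formula in |ω|:

F(ω) = \frac{\pi \left(2 e^{7 \left|{\omega}\right|} - 1\right) e^{- 14 \left|{\omega}\right|}}{1029}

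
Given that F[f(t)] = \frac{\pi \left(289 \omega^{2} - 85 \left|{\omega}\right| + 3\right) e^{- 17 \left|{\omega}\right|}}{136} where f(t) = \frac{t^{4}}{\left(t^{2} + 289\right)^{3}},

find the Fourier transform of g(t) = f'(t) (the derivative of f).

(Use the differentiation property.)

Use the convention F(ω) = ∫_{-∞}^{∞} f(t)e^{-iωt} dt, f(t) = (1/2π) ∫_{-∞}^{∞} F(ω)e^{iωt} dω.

F[g](ω) = \frac{i \pi \omega \left(289 \omega^{2} - 85 \left|{\omega}\right| + 3\right) e^{- 17 \left|{\omega}\right|}}{136}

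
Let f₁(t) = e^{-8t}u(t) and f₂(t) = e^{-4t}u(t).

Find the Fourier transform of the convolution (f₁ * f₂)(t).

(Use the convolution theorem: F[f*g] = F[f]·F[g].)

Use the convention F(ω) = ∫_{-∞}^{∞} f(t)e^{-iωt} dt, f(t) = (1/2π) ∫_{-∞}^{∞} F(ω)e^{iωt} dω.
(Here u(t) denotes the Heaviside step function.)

F[f₁*f₂](ω) = \frac{1}{\left(i \omega + 4\right) \left(i \omega + 8\right)}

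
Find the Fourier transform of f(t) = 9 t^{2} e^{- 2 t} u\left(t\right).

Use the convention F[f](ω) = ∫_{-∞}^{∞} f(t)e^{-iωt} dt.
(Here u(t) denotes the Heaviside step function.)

F(ω) = \frac{18}{\left(i \omega + 2\right)^{3}}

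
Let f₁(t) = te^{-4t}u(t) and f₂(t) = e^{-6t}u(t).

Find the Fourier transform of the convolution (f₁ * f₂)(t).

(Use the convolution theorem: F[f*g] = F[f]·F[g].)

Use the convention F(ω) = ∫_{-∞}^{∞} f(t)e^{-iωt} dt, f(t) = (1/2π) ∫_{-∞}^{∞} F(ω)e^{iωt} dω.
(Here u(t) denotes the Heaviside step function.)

F[f₁*f₂](ω) = \frac{1}{\left(i \omega + 4\right)^{2} \left(i \omega + 6\right)}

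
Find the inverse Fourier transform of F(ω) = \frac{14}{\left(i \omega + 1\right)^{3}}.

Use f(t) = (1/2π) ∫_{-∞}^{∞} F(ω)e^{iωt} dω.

f(t) = 7 t^{2} e^{- t} u\left(t\right)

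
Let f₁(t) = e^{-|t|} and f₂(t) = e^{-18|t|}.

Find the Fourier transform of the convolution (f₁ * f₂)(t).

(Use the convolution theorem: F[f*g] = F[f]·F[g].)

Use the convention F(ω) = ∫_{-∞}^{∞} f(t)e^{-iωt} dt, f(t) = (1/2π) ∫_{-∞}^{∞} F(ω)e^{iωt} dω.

F[f₁*f₂](ω) = \frac{72}{\left(\omega^{2} + 1\right) \left(\omega^{2} + 324\right)}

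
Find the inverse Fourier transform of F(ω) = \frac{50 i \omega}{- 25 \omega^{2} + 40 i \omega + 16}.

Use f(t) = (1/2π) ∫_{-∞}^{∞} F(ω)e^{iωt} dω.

f(t) = 2 \left(1 - \frac{4 t}{5}\right) e^{- \frac{4 t}{5}} u\left(t\right)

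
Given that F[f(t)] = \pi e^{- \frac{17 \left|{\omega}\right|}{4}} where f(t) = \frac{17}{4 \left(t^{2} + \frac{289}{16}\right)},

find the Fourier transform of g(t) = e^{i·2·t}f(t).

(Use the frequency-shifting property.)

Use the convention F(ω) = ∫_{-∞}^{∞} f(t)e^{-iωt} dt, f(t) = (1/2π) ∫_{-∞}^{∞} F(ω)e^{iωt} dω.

F[g](ω) = \pi e^{- \frac{17 \left|{\omega - 2}\right|}{4}}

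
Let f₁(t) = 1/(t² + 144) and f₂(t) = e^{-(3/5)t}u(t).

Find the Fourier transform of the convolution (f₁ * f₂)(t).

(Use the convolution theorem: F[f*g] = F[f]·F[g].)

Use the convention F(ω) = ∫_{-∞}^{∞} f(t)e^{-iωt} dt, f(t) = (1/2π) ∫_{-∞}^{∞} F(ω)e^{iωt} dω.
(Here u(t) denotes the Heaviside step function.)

F[f₁*f₂](ω) = \frac{5 \pi e^{- 12 \left|{\omega}\right|}}{12 \left(5 i \omega + 3\right)}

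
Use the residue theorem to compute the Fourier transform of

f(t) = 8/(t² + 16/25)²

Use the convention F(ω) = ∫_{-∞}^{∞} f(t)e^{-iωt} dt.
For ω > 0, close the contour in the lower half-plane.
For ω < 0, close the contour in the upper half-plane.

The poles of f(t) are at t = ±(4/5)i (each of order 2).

Let g(z) = f(z)e^{-iωz}; for large |z| the factor e^{-iωz} decays in the lower half-plane when ω > 0 and in the upper half-plane when ω < 0.

Case ω > 0 (lower half-plane, clockwise contour ⇒ F(ω) = -2πi·ΣRes):
  Res_{z = - \frac{4 i}{5}} g(z) = \frac{25 i \left(4 \omega + 5\right) e^{- \frac{4 \omega}{5}}}{32} (pole of order 2)
  F(ω) = -2πi·ΣRes = \frac{25 \pi \left(4 \omega + 5\right) e^{- \frac{4 \omega}{5}}}{16}

Case ω < 0 (upper half-plane, counterclockwise contour ⇒ F(ω) = +2πi·ΣRes):
  Res_{z = \frac{4 i}{5}} g(z) = \frac{25 i \left(4 \omega - 5\right) e^{\frac{4 \omega}{5}}}{32} (pole of order 2)
  F(ω) = 2πi·ΣRes = \frac{25 \pi \left(5 - 4 \omega\right) e^{\frac{4 \omega}{5}}}{16}

Both cases combine into a single formula in |ω|:

F(ω) = \frac{25 \pi \left(4 \left|{\omega}\right| + 5\right) e^{- \frac{4 \left|{\omega}\right|}{5}}}{16}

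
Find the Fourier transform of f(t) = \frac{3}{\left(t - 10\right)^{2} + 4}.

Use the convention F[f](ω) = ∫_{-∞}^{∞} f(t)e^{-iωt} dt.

F(ω) = \frac{3 \pi e^{- 10 i \omega - 2 \left|{\omega}\right|}}{2}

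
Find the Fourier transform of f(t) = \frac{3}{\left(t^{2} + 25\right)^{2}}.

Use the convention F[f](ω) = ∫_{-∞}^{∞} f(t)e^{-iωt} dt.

F(ω) = \frac{3 \pi \left(5 \left|{\omega}\right| + 1\right) e^{- 5 \left|{\omega}\right|}}{250}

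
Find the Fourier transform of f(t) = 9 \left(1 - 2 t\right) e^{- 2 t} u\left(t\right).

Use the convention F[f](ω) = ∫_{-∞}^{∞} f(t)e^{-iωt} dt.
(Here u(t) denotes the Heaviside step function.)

F(ω) = \frac{9 i \omega}{- \omega^{2} + 4 i \omega + 4}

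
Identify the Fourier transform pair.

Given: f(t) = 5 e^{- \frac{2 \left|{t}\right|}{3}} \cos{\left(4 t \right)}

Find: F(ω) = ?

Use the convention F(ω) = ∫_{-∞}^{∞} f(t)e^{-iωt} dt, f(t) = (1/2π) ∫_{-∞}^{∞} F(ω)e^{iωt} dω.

F(ω) = \frac{60 \left(9 \omega^{2} + 148\right)}{81 \omega^{4} - 2520 \omega^{2} + 21904}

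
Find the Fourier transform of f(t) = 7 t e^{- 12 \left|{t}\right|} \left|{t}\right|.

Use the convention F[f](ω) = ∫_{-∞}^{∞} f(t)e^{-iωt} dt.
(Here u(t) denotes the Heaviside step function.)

F(ω) = \frac{28 i \omega \left(\omega^{2} - 432\right)}{\left(\omega^{2} + 144\right)^{3}}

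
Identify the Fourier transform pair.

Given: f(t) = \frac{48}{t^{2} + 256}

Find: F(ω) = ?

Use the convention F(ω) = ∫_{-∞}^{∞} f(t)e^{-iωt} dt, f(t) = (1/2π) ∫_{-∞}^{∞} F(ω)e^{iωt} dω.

F(ω) = 3 \pi e^{- 16 \left|{\omega}\right|}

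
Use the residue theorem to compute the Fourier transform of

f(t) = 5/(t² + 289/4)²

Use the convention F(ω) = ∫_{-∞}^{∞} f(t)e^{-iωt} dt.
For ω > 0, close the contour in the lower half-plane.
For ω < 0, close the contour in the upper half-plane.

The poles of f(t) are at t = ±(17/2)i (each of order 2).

Let g(z) = f(z)e^{-iωz}; for large |z| the factor e^{-iωz} decays in the lower half-plane when ω > 0 and in the upper half-plane when ω < 0.

Case ω > 0 (lower half-plane, clockwise contour ⇒ F(ω) = -2πi·ΣRes):
  Res_{z = - \frac{17 i}{2}} g(z) = \frac{5 i \left(17 \omega + 2\right) e^{- \frac{17 \omega}{2}}}{4913} (pole of order 2)
  F(ω) = -2πi·ΣRes = \frac{10 \pi \left(17 \omega + 2\right) e^{- \frac{17 \omega}{2}}}{4913}

Case ω < 0 (upper half-plane, counterclockwise contour ⇒ F(ω) = +2πi·ΣRes):
  Res_{z = \frac{17 i}{2}} g(z) = \frac{5 i \left(17 \omega - 2\right) e^{\frac{17 \omega}{2}}}{4913} (pole of order 2)
  F(ω) = 2πi·ΣRes = \frac{10 \pi \left(2 - 17 \omega\right) e^{\frac{17 \omega}{2}}}{4913}

Both cases combine into a single formula in |ω|:

F(ω) = \frac{10 \pi \left(17 \left|{\omega}\right| + 2\right) e^{- \frac{17 \left|{\omega}\right|}{2}}}{4913}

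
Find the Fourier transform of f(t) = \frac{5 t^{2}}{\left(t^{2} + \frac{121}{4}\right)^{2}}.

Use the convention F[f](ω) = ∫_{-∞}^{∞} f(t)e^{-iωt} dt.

F(ω) = \frac{5 \pi \left(2 - 11 \left|{\omega}\right|\right) e^{- \frac{11 \left|{\omega}\right|}{2}}}{22}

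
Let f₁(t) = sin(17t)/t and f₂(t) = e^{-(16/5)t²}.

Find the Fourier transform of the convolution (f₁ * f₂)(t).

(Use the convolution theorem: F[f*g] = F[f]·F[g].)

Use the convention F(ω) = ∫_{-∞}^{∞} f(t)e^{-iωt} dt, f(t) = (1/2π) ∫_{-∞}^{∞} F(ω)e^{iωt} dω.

F[f₁*f₂](ω) = \begin{cases} \frac{\sqrt{5} \pi^{\frac{3}{2}} e^{- \frac{5 \omega^{2}}{64}}}{4} & \text{for}\: \omega > -17 \wedge \omega < 17 \\0 & \text{otherwise} \end{cases}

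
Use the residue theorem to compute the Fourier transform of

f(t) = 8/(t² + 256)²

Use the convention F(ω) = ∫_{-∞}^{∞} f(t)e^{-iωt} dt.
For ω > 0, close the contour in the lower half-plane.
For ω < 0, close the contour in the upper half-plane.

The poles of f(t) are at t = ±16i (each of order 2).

Let g(z) = f(z)e^{-iωz}; for large |z| the factor e^{-iωz} decays in the lower half-plane when ω > 0 and in the upper half-plane when ω < 0.

Case ω > 0 (lower half-plane, clockwise contour ⇒ F(ω) = -2πi·ΣRes):
  Res_{z = - 16 i} g(z) = \frac{i \left(16 \omega + 1\right) e^{- 16 \omega}}{2048} (pole of order 2)
  F(ω) = -2πi·ΣRes = \frac{\pi \left(16 \omega + 1\right) e^{- 16 \omega}}{1024}

Case ω < 0 (upper half-plane, counterclockwise contour ⇒ F(ω) = +2πi·ΣRes):
  Res_{z = 16 i} g(z) = \frac{i \left(16 \omega - 1\right) e^{16 \omega}}{2048} (pole of order 2)
  F(ω) = 2πi·ΣRes = \frac{\pi \left(1 - 16 \omega\right) e^{16 \omega}}{1024}

Both cases combine into a single formula in |ω|:

F(ω) = \frac{\pi \left(16 \left|{\omega}\right| + 1\right) e^{- 16 \left|{\omega}\right|}}{1024}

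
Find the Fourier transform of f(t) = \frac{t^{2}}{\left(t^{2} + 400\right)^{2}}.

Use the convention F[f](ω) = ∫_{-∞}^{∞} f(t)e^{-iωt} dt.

F(ω) = \frac{\pi \left(1 - 20 \left|{\omega}\right|\right) e^{- 20 \left|{\omega}\right|}}{40}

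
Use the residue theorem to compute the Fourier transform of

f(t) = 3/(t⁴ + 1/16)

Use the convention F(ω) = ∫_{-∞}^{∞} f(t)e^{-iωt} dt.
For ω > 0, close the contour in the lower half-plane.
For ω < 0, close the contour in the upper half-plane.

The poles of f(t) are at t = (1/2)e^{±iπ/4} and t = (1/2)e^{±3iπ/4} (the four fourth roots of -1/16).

Let g(z) = f(z)e^{-iωz}; for large |z| the factor e^{-iωz} decays in the lower half-plane when ω > 0 and in the upper half-plane when ω < 0.

Case ω > 0 (lower half-plane, clockwise contour ⇒ F(ω) = -2πi·ΣRes):
  Res_{z = - \frac{\sqrt{2}}{4} - \frac{\sqrt{2} i}{4}} g(z) = \sqrt{2} \left(3 + 3 i\right) e^{\frac{\sqrt{2} \omega \left(-1 + i\right)}{4}}
  Res_{z = \frac{\sqrt{2}}{4} - \frac{\sqrt{2} i}{4}} g(z) = \sqrt{2} \left(-3 + 3 i\right) e^{- \frac{\sqrt{2} \omega \left(1 + i\right)}{4}}
  F(ω) = -2πi·ΣRes = 6 \sqrt{2} \pi \left(\left(1 - i\right) e^{\frac{\sqrt{2} i \omega}{2}} + 1 + i\right) e^{- \frac{\sqrt{2} \omega \left(1 + i\right)}{4}} = 24 \pi e^{- \frac{\sqrt{2} \omega}{4}} \sin{\left(\frac{\sqrt{2} \omega}{4} + \frac{\pi}{4} \right)}

Case ω < 0 (upper half-plane, counterclockwise contour ⇒ F(ω) = +2πi·ΣRes):
  Res_{z = \frac{\sqrt{2}}{4} + \frac{\sqrt{2} i}{4}} g(z) = \sqrt{2} \left(-3 - 3 i\right) e^{\frac{\sqrt{2} \omega \left(1 - i\right)}{4}}
  Res_{z = - \frac{\sqrt{2}}{4} + \frac{\sqrt{2} i}{4}} g(z) = \sqrt{2} \left(3 - 3 i\right) e^{\frac{\sqrt{2} \omega \left(1 + i\right)}{4}}
  F(ω) = 2πi·ΣRes = - 6 \sqrt{2} i \pi \left(\left(1 + i\right) e^{\frac{\sqrt{2} \omega \left(1 - i\right)}{4}} - \left(1 - i\right) e^{\frac{\sqrt{2} \omega \left(1 + i\right)}{4}}\right) = 24 \pi e^{\frac{\sqrt{2} \omega}{4}} \cos{\left(\frac{\sqrt{2} \omega}{4} + \frac{\pi}{4} \right)}

Both cases combine into a single formula in |ω|:

F(ω) = 24 \pi e^{- \frac{\sqrt{2} \left|{\omega}\right|}{4}} \sin{\left(\frac{\sqrt{2} \left|{\omega}\right|}{4} + \frac{\pi}{4} \right)}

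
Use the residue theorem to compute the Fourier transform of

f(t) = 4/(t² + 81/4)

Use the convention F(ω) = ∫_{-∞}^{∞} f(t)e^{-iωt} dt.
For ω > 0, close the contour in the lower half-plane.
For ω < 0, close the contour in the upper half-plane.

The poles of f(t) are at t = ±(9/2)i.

Let g(z) = f(z)e^{-iωz}; for large |z| the factor e^{-iωz} decays in the lower half-plane when ω > 0 and in the upper half-plane when ω < 0.

Case ω > 0 (lower half-plane, clockwise contour ⇒ F(ω) = -2πi·ΣRes):
  Res_{z = - \frac{9 i}{2}} g(z) = \frac{4 i e^{- \frac{9 \omega}{2}}}{9}
  F(ω) = -2πi·ΣRes = \frac{8 \pi e^{- \frac{9 \omega}{2}}}{9}

Case ω < 0 (upper half-plane, counterclockwise contour ⇒ F(ω) = +2πi·ΣRes):
  Res_{z = \frac{9 i}{2}} g(z) = - \frac{4 i e^{\frac{9 \omega}{2}}}{9}
  F(ω) = 2πi·ΣRes = \frac{8 \pi e^{\frac{9 \omega}{2}}}{9}

Both cases combine into a single formula in |ω|:

F(ω) = \frac{8 \pi e^{- \frac{9 \left|{\omega}\right|}{2}}}{9}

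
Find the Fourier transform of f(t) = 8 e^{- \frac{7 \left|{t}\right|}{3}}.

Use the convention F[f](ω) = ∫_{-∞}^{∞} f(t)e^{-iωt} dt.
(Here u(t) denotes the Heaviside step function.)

F(ω) = \frac{336}{9 \omega^{2} + 49}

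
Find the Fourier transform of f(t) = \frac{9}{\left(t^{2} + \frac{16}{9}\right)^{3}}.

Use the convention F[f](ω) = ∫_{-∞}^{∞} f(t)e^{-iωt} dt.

F(ω) = \frac{243 \pi \left(16 \omega^{2} + 36 \left|{\omega}\right| + 27\right) e^{- \frac{4 \left|{\omega}\right|}{3}}}{8192}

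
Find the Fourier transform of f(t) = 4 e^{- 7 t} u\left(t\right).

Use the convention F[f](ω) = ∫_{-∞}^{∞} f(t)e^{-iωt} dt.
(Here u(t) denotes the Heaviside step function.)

F(ω) = \frac{4}{i \omega + 7}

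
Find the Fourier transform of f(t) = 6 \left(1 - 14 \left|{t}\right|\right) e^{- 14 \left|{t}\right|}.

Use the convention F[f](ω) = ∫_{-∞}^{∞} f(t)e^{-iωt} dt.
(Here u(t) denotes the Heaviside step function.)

F(ω) = \frac{336 \omega^{2}}{\left(\omega^{2} + 196\right)^{2}}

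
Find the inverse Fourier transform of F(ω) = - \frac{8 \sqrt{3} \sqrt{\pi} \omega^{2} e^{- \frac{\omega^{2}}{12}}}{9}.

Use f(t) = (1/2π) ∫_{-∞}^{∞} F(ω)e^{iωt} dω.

f(t) = 8 \left(12 t^{2} - 2\right) e^{- 3 t^{2}}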